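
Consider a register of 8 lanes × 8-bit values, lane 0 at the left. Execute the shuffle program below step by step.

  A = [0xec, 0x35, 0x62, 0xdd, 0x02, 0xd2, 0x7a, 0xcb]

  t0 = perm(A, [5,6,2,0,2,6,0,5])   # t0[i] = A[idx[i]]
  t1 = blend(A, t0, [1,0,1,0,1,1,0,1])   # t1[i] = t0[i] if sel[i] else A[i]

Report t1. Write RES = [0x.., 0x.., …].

RES = [ 0xd2  0x35  0x62  0xdd  0x62  0x7a  0x7a  0xd2 ]

  t0: d2 7a 62 ec 62 7a ec d2
  t1: d2 35 62 dd 62 7a 7a d2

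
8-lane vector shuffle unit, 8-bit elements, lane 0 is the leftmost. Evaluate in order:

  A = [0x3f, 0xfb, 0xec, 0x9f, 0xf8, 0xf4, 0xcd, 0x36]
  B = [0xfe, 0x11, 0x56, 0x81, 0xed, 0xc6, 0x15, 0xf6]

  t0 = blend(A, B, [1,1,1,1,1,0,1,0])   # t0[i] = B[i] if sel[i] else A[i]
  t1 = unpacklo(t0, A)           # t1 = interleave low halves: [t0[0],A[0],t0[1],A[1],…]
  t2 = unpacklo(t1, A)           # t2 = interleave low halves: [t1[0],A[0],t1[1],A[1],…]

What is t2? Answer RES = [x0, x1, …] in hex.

RES = [0xfe, 0x3f, 0x3f, 0xfb, 0x11, 0xec, 0xfb, 0x9f]

  t0: fe 11 56 81 ed f4 15 36
  t1: fe 3f 11 fb 56 ec 81 9f
  t2: fe 3f 3f fb 11 ec fb 9f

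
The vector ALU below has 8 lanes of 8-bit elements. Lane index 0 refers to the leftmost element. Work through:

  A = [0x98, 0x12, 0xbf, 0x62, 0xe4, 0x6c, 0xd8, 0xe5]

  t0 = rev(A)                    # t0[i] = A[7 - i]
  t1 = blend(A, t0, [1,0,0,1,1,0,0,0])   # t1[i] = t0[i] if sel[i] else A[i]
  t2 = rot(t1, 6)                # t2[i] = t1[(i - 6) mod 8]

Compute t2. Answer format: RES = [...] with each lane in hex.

RES = [ 0xbf  0xe4  0x62  0x6c  0xd8  0xe5  0xe5  0x12 ]

→ t0 |e5|d8|6c|e4|62|bf|12|98|
→ t1 |e5|12|bf|e4|62|6c|d8|e5|
→ t2 |bf|e4|62|6c|d8|e5|e5|12|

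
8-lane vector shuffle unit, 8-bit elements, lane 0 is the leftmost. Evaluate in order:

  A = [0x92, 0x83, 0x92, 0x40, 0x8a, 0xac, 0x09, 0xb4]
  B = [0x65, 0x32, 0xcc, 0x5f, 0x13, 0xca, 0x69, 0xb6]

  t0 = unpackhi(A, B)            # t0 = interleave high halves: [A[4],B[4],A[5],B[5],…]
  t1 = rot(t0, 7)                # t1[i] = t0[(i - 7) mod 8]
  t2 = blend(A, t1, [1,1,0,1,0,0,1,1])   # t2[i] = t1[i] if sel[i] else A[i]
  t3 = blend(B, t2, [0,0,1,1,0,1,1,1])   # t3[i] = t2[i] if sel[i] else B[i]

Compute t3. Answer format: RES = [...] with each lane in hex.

RES = [ 0x65  0x32  0x92  0x09  0x13  0xac  0xb6  0x8a ]

  t0: 8a 13 ac ca 09 69 b4 b6
  t1: 13 ac ca 09 69 b4 b6 8a
  t2: 13 ac 92 09 8a ac b6 8a
  t3: 65 32 92 09 13 ac b6 8a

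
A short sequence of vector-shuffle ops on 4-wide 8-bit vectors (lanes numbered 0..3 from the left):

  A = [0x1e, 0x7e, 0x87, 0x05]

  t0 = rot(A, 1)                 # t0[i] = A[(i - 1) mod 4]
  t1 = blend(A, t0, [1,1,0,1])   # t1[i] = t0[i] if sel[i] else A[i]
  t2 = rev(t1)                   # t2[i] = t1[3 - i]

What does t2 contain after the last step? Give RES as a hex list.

RES = [ 0x87  0x87  0x1e  0x05 ]

→ t0 |05|1e|7e|87|
→ t1 |05|1e|87|87|
→ t2 |87|87|1e|05|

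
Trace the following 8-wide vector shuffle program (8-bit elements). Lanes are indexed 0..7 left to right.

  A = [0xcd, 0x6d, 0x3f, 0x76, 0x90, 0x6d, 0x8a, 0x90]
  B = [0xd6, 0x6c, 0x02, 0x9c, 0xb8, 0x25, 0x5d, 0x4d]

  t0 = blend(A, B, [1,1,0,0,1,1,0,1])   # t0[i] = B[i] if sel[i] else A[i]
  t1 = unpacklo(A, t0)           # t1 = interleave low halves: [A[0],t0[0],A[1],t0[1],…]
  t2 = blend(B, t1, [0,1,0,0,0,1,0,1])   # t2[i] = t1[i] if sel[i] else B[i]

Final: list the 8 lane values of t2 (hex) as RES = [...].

RES = [ 0xd6  0xd6  0x02  0x9c  0xb8  0x3f  0x5d  0x76 ]

→ t0 |d6|6c|3f|76|b8|25|8a|4d|
→ t1 |cd|d6|6d|6c|3f|3f|76|76|
→ t2 |d6|d6|02|9c|b8|3f|5d|76|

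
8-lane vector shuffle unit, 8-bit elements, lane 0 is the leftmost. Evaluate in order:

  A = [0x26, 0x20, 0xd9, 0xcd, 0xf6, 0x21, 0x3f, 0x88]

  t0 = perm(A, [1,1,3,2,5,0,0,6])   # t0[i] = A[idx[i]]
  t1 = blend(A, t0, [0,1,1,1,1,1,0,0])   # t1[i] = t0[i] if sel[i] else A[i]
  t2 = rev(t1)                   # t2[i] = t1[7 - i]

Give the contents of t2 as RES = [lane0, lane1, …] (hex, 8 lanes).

  t0: 20 20 cd d9 21 26 26 3f
  t1: 26 20 cd d9 21 26 3f 88
  t2: 88 3f 26 21 d9 cd 20 26

RES = [ 0x88  0x3f  0x26  0x21  0xd9  0xcd  0x20  0x26 ]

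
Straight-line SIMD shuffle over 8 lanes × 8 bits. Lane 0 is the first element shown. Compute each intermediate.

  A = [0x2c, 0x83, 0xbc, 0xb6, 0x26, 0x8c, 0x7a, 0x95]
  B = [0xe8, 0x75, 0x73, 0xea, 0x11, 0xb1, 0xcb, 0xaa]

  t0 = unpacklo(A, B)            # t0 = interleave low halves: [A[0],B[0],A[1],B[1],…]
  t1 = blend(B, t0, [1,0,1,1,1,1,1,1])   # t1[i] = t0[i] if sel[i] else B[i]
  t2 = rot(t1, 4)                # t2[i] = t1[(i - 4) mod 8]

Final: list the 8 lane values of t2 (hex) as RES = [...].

RES = [ 0xbc  0x73  0xb6  0xea  0x2c  0x75  0x83  0x75 ]

t0 = [0x2c, 0xe8, 0x83, 0x75, 0xbc, 0x73, 0xb6, 0xea]
t1 = [0x2c, 0x75, 0x83, 0x75, 0xbc, 0x73, 0xb6, 0xea]
t2 = [0xbc, 0x73, 0xb6, 0xea, 0x2c, 0x75, 0x83, 0x75]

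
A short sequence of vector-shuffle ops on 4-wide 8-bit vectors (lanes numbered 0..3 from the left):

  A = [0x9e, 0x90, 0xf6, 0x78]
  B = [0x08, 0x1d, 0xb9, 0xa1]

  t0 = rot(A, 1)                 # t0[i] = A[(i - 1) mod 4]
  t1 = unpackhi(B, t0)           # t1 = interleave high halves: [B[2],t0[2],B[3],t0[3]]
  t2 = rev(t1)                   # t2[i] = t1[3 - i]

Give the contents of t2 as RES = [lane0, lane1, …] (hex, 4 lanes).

RES = [0xf6, 0xa1, 0x90, 0xb9]

  t0: 78 9e 90 f6
  t1: b9 90 a1 f6
  t2: f6 a1 90 b9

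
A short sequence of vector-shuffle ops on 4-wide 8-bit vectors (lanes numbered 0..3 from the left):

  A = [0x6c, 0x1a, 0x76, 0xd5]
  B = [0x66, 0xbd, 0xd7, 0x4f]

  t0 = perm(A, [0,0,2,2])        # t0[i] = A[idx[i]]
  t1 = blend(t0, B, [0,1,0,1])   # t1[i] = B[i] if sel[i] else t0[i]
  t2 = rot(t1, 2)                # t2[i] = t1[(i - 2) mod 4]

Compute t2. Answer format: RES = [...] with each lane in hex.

RES = [0x76, 0x4f, 0x6c, 0xbd]

  t0: 6c 6c 76 76
  t1: 6c bd 76 4f
  t2: 76 4f 6c bd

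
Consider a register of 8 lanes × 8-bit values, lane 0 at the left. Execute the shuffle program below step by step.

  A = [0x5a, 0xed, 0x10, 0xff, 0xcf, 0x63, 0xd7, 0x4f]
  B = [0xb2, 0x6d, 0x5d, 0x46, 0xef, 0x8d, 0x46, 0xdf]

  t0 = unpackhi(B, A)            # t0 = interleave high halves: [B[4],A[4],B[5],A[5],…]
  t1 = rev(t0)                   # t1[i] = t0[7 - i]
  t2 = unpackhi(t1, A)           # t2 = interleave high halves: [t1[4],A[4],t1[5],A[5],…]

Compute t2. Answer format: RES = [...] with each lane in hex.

RES = [ 0x63  0xcf  0x8d  0x63  0xcf  0xd7  0xef  0x4f ]

→ t0 |ef|cf|8d|63|46|d7|df|4f|
→ t1 |4f|df|d7|46|63|8d|cf|ef|
→ t2 |63|cf|8d|63|cf|d7|ef|4f|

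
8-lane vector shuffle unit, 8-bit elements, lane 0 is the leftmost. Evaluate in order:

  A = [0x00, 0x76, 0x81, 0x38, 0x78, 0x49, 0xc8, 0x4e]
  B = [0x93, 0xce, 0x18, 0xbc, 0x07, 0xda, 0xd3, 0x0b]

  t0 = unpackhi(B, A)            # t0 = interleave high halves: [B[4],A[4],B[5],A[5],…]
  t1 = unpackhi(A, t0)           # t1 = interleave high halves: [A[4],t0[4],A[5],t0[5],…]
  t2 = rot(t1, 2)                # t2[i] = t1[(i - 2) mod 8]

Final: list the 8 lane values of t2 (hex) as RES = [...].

RES = [0x4e, 0x4e, 0x78, 0xd3, 0x49, 0xc8, 0xc8, 0x0b]

→ t0 |07|78|da|49|d3|c8|0b|4e|
→ t1 |78|d3|49|c8|c8|0b|4e|4e|
→ t2 |4e|4e|78|d3|49|c8|c8|0b|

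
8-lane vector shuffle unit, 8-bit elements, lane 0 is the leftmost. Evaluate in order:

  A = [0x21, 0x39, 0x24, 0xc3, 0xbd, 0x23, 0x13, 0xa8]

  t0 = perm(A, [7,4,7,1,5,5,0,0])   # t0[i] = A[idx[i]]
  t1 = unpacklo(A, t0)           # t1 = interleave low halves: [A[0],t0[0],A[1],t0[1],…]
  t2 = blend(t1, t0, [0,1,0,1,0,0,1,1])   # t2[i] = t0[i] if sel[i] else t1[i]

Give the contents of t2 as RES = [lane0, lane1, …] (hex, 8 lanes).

→ t0 |a8|bd|a8|39|23|23|21|21|
→ t1 |21|a8|39|bd|24|a8|c3|39|
→ t2 |21|bd|39|39|24|a8|21|21|

RES = [ 0x21  0xbd  0x39  0x39  0x24  0xa8  0x21  0x21 ]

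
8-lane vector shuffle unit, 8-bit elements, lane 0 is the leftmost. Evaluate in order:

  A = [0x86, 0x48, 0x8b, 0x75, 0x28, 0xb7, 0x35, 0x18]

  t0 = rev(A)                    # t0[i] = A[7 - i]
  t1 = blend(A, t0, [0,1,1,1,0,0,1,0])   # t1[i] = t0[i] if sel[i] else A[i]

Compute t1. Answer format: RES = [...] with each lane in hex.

  t0: 18 35 b7 28 75 8b 48 86
  t1: 86 35 b7 28 28 b7 48 18

RES = [0x86, 0x35, 0xb7, 0x28, 0x28, 0xb7, 0x48, 0x18]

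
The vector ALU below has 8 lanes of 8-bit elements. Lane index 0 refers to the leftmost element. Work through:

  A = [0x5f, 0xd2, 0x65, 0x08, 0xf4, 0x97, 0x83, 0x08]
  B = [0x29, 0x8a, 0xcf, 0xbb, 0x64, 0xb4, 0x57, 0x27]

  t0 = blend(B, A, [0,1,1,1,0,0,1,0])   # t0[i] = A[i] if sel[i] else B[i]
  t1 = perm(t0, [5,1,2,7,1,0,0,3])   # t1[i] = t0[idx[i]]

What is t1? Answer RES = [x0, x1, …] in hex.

t0 = [0x29, 0xd2, 0x65, 0x08, 0x64, 0xb4, 0x83, 0x27]
t1 = [0xb4, 0xd2, 0x65, 0x27, 0xd2, 0x29, 0x29, 0x08]

RES = [ 0xb4  0xd2  0x65  0x27  0xd2  0x29  0x29  0x08 ]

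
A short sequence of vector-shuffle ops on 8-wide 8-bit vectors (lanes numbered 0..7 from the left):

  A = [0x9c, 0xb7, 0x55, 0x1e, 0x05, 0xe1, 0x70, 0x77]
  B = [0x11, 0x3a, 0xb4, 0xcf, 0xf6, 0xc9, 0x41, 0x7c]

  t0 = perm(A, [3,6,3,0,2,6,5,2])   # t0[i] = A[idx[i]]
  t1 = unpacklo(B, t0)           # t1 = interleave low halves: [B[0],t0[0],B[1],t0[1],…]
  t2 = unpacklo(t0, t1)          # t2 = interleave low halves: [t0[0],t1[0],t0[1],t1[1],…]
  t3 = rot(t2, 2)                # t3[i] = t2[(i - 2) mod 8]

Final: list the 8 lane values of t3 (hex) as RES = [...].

t0 = [0x1e, 0x70, 0x1e, 0x9c, 0x55, 0x70, 0xe1, 0x55]
t1 = [0x11, 0x1e, 0x3a, 0x70, 0xb4, 0x1e, 0xcf, 0x9c]
t2 = [0x1e, 0x11, 0x70, 0x1e, 0x1e, 0x3a, 0x9c, 0x70]
t3 = [0x9c, 0x70, 0x1e, 0x11, 0x70, 0x1e, 0x1e, 0x3a]

RES = [0x9c, 0x70, 0x1e, 0x11, 0x70, 0x1e, 0x1e, 0x3a]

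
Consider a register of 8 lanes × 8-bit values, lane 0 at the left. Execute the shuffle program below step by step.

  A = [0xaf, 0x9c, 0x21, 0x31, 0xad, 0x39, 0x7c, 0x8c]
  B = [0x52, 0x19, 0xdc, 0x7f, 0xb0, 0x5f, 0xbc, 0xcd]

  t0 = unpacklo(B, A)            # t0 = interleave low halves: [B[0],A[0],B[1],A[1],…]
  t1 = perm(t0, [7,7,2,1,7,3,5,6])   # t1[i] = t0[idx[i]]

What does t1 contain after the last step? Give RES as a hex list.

  t0: 52 af 19 9c dc 21 7f 31
  t1: 31 31 19 af 31 9c 21 7f

RES = [0x31, 0x31, 0x19, 0xaf, 0x31, 0x9c, 0x21, 0x7f]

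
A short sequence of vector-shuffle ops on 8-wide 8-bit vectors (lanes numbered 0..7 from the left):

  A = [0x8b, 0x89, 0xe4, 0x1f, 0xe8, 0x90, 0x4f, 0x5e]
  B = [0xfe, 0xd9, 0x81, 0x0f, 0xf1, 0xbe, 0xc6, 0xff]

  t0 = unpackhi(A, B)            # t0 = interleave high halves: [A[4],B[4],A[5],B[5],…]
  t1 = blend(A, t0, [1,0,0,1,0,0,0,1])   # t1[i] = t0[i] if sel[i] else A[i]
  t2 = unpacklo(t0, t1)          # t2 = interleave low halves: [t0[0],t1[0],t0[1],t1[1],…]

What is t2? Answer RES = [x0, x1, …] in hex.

RES = [ 0xe8  0xe8  0xf1  0x89  0x90  0xe4  0xbe  0xbe ]

  t0: e8 f1 90 be 4f c6 5e ff
  t1: e8 89 e4 be e8 90 4f ff
  t2: e8 e8 f1 89 90 e4 be be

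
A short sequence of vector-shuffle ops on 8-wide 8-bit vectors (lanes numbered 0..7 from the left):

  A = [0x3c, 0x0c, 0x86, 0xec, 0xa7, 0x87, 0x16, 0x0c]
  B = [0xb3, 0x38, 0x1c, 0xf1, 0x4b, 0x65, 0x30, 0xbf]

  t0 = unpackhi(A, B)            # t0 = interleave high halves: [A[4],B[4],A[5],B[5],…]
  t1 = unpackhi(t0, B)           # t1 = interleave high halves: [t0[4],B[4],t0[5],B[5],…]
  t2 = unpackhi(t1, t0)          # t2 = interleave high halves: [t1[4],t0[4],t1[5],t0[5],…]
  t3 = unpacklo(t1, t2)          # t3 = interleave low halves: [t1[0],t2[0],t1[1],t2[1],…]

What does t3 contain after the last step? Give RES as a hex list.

RES = [0x16, 0x0c, 0x4b, 0x16, 0x30, 0x30, 0x65, 0x30]

→ t0 |a7|4b|87|65|16|30|0c|bf|
→ t1 |16|4b|30|65|0c|30|bf|bf|
→ t2 |0c|16|30|30|bf|0c|bf|bf|
→ t3 |16|0c|4b|16|30|30|65|30|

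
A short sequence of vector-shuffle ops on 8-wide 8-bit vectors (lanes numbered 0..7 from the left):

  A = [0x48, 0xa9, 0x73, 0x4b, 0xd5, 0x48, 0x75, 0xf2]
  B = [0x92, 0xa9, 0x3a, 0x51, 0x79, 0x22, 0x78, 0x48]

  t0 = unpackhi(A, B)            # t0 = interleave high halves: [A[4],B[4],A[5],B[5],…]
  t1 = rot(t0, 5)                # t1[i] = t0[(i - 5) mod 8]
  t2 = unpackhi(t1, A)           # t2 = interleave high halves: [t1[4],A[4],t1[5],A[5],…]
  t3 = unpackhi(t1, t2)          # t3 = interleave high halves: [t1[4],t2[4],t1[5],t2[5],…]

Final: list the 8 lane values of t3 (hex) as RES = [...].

RES = [ 0x48  0x79  0xd5  0x75  0x79  0x48  0x48  0xf2 ]

  t0: d5 79 48 22 75 78 f2 48
  t1: 22 75 78 f2 48 d5 79 48
  t2: 48 d5 d5 48 79 75 48 f2
  t3: 48 79 d5 75 79 48 48 f2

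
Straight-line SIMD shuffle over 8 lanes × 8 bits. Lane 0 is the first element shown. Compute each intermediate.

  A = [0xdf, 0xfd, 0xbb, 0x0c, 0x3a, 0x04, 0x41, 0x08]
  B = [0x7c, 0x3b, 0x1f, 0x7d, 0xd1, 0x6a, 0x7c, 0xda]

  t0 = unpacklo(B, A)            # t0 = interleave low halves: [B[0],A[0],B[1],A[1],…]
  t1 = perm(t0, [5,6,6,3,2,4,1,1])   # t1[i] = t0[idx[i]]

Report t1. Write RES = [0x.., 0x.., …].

RES = [0xbb, 0x7d, 0x7d, 0xfd, 0x3b, 0x1f, 0xdf, 0xdf]

  t0: 7c df 3b fd 1f bb 7d 0c
  t1: bb 7d 7d fd 3b 1f df df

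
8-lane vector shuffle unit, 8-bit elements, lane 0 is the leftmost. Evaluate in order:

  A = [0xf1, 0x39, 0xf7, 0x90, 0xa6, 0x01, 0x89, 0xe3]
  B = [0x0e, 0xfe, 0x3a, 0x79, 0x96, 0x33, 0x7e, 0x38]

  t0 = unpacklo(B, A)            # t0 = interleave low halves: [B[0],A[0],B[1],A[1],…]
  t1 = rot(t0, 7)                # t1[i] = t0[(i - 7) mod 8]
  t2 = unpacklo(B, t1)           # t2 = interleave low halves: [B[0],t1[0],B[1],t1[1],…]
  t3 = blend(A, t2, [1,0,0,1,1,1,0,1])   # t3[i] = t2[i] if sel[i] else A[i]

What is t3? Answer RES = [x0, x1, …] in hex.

  t0: 0e f1 fe 39 3a f7 79 90
  t1: f1 fe 39 3a f7 79 90 0e
  t2: 0e f1 fe fe 3a 39 79 3a
  t3: 0e 39 f7 fe 3a 39 89 3a

RES = [0x0e, 0x39, 0xf7, 0xfe, 0x3a, 0x39, 0x89, 0x3a]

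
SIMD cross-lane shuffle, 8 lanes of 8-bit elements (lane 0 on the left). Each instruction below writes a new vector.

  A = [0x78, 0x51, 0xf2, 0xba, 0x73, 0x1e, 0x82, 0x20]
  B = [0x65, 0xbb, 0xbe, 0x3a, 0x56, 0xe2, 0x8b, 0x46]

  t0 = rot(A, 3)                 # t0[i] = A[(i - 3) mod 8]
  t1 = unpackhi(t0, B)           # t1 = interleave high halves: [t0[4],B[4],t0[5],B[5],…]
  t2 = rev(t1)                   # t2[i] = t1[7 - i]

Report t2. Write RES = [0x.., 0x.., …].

RES = [0x46, 0x73, 0x8b, 0xba, 0xe2, 0xf2, 0x56, 0x51]

  t0: 1e 82 20 78 51 f2 ba 73
  t1: 51 56 f2 e2 ba 8b 73 46
  t2: 46 73 8b ba e2 f2 56 51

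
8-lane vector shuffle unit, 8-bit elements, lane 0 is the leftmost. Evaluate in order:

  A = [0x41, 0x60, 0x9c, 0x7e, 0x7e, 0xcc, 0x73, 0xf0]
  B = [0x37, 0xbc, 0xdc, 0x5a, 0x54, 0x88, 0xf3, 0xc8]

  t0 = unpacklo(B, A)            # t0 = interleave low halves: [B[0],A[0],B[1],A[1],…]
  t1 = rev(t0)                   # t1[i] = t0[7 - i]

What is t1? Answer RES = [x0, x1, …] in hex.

t0 = [0x37, 0x41, 0xbc, 0x60, 0xdc, 0x9c, 0x5a, 0x7e]
t1 = [0x7e, 0x5a, 0x9c, 0xdc, 0x60, 0xbc, 0x41, 0x37]

RES = [ 0x7e  0x5a  0x9c  0xdc  0x60  0xbc  0x41  0x37 ]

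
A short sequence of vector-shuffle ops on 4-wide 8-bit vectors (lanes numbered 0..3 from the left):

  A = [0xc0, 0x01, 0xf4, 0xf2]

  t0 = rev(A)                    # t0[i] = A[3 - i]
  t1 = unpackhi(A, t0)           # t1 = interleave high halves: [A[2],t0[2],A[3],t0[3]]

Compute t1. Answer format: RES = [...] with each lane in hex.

RES = [0xf4, 0x01, 0xf2, 0xc0]

  t0: f2 f4 01 c0
  t1: f4 01 f2 c0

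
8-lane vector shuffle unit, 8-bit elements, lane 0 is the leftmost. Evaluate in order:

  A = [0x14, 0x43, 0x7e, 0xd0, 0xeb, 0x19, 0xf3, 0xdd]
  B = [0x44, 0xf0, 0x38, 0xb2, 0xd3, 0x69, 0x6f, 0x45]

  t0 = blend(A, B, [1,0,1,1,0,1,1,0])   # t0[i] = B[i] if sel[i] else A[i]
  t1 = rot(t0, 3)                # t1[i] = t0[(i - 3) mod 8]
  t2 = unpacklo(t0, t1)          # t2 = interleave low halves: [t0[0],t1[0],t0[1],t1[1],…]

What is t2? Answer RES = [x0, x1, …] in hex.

RES = [0x44, 0x69, 0x43, 0x6f, 0x38, 0xdd, 0xb2, 0x44]

t0 = [0x44, 0x43, 0x38, 0xb2, 0xeb, 0x69, 0x6f, 0xdd]
t1 = [0x69, 0x6f, 0xdd, 0x44, 0x43, 0x38, 0xb2, 0xeb]
t2 = [0x44, 0x69, 0x43, 0x6f, 0x38, 0xdd, 0xb2, 0x44]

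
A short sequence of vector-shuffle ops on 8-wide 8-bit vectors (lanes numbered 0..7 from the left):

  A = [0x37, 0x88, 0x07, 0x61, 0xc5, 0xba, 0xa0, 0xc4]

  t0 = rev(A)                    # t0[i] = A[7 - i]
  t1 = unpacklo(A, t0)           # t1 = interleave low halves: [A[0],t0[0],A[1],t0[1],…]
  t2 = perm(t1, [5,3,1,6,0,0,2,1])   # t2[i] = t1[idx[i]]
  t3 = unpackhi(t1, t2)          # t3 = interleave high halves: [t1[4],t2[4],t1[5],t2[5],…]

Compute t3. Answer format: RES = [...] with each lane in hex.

RES = [ 0x07  0x37  0xba  0x37  0x61  0x88  0xc5  0xc4 ]

t0 = [0xc4, 0xa0, 0xba, 0xc5, 0x61, 0x07, 0x88, 0x37]
t1 = [0x37, 0xc4, 0x88, 0xa0, 0x07, 0xba, 0x61, 0xc5]
t2 = [0xba, 0xa0, 0xc4, 0x61, 0x37, 0x37, 0x88, 0xc4]
t3 = [0x07, 0x37, 0xba, 0x37, 0x61, 0x88, 0xc5, 0xc4]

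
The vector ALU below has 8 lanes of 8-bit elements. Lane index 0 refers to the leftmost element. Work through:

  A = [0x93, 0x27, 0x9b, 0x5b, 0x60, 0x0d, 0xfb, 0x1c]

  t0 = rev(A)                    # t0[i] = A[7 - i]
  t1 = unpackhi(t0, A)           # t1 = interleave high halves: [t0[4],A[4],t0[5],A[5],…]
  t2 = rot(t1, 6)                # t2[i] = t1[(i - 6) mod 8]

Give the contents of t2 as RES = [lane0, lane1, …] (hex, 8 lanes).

RES = [ 0x9b  0x0d  0x27  0xfb  0x93  0x1c  0x5b  0x60 ]

t0 = [0x1c, 0xfb, 0x0d, 0x60, 0x5b, 0x9b, 0x27, 0x93]
t1 = [0x5b, 0x60, 0x9b, 0x0d, 0x27, 0xfb, 0x93, 0x1c]
t2 = [0x9b, 0x0d, 0x27, 0xfb, 0x93, 0x1c, 0x5b, 0x60]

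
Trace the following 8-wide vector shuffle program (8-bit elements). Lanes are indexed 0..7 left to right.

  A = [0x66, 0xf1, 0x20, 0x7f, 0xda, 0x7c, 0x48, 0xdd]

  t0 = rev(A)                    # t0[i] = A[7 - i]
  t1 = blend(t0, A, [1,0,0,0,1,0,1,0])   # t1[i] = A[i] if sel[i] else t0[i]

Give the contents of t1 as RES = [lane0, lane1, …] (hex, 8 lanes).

RES = [0x66, 0x48, 0x7c, 0xda, 0xda, 0x20, 0x48, 0x66]

  t0: dd 48 7c da 7f 20 f1 66
  t1: 66 48 7c da da 20 48 66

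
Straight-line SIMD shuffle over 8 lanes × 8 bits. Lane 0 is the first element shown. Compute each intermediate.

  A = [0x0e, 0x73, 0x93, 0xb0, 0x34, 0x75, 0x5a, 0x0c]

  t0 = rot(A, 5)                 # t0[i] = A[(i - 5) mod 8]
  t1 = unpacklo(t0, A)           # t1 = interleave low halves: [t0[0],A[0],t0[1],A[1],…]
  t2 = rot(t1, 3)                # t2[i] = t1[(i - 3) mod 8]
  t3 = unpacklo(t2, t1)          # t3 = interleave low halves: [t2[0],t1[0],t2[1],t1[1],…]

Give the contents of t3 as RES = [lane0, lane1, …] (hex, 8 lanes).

→ t0 |b0|34|75|5a|0c|0e|73|93|
→ t1 |b0|0e|34|73|75|93|5a|b0|
→ t2 |93|5a|b0|b0|0e|34|73|75|
→ t3 |93|b0|5a|0e|b0|34|b0|73|

RES = [0x93, 0xb0, 0x5a, 0x0e, 0xb0, 0x34, 0xb0, 0x73]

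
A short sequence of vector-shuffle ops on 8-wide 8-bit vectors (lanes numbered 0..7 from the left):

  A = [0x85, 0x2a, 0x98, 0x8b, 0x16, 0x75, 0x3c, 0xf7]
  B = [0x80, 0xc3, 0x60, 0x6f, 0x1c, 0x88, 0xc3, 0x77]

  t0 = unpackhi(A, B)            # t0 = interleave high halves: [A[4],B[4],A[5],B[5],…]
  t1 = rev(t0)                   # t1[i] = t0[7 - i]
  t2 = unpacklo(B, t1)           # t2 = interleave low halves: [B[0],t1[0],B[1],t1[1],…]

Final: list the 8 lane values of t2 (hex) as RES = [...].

RES = [ 0x80  0x77  0xc3  0xf7  0x60  0xc3  0x6f  0x3c ]

  t0: 16 1c 75 88 3c c3 f7 77
  t1: 77 f7 c3 3c 88 75 1c 16
  t2: 80 77 c3 f7 60 c3 6f 3c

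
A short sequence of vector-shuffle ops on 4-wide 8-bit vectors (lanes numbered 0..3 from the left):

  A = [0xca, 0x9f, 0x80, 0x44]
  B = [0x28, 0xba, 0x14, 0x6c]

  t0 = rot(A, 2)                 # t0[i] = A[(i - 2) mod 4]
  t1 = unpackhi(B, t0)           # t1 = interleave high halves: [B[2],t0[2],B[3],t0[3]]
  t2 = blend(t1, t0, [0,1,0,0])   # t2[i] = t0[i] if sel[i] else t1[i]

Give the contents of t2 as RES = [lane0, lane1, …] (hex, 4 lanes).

RES = [ 0x14  0x44  0x6c  0x9f ]

→ t0 |80|44|ca|9f|
→ t1 |14|ca|6c|9f|
→ t2 |14|44|6c|9f|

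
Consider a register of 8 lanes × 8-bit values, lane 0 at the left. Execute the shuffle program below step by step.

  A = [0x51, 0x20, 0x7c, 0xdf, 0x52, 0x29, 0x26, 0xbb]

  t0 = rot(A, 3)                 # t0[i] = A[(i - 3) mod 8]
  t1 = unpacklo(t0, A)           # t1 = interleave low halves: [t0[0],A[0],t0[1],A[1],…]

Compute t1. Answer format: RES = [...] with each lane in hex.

  t0: 29 26 bb 51 20 7c df 52
  t1: 29 51 26 20 bb 7c 51 df

RES = [0x29, 0x51, 0x26, 0x20, 0xbb, 0x7c, 0x51, 0xdf]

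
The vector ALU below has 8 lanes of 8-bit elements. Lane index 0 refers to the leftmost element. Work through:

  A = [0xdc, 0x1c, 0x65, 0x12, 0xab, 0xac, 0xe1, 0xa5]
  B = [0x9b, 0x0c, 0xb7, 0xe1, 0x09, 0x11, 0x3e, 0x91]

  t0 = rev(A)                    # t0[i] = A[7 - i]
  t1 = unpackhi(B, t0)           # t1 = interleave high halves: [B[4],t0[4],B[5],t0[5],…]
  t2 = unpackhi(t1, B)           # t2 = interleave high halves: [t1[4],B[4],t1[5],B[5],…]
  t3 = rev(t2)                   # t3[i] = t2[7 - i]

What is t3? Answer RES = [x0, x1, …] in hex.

RES = [0x91, 0xdc, 0x3e, 0x91, 0x11, 0x1c, 0x09, 0x3e]

t0 = [0xa5, 0xe1, 0xac, 0xab, 0x12, 0x65, 0x1c, 0xdc]
t1 = [0x09, 0x12, 0x11, 0x65, 0x3e, 0x1c, 0x91, 0xdc]
t2 = [0x3e, 0x09, 0x1c, 0x11, 0x91, 0x3e, 0xdc, 0x91]
t3 = [0x91, 0xdc, 0x3e, 0x91, 0x11, 0x1c, 0x09, 0x3e]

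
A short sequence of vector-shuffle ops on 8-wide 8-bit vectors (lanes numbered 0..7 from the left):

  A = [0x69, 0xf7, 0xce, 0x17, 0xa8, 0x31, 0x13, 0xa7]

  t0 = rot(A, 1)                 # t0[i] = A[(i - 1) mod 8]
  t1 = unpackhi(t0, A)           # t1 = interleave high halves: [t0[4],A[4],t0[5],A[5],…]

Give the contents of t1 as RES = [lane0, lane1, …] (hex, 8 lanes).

RES = [ 0x17  0xa8  0xa8  0x31  0x31  0x13  0x13  0xa7 ]

  t0: a7 69 f7 ce 17 a8 31 13
  t1: 17 a8 a8 31 31 13 13 a7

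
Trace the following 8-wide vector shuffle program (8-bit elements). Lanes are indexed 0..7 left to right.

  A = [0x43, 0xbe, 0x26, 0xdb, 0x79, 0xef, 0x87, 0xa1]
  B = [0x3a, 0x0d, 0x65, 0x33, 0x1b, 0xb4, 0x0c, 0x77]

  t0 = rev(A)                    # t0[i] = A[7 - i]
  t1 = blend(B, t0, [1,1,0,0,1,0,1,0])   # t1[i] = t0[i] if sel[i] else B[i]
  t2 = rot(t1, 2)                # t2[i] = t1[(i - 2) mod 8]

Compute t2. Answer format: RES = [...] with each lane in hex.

RES = [0xbe, 0x77, 0xa1, 0x87, 0x65, 0x33, 0xdb, 0xb4]

→ t0 |a1|87|ef|79|db|26|be|43|
→ t1 |a1|87|65|33|db|b4|be|77|
→ t2 |be|77|a1|87|65|33|db|b4|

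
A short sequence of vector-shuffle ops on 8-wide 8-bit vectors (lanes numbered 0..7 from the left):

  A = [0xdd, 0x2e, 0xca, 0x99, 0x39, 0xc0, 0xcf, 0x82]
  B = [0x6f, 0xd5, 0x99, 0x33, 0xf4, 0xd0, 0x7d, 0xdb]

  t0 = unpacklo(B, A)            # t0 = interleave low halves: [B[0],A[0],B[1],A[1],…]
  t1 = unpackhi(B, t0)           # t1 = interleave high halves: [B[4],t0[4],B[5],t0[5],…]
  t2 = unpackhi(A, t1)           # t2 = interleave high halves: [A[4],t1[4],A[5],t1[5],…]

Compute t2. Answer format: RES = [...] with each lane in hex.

→ t0 |6f|dd|d5|2e|99|ca|33|99|
→ t1 |f4|99|d0|ca|7d|33|db|99|
→ t2 |39|7d|c0|33|cf|db|82|99|

RES = [ 0x39  0x7d  0xc0  0x33  0xcf  0xdb  0x82  0x99 ]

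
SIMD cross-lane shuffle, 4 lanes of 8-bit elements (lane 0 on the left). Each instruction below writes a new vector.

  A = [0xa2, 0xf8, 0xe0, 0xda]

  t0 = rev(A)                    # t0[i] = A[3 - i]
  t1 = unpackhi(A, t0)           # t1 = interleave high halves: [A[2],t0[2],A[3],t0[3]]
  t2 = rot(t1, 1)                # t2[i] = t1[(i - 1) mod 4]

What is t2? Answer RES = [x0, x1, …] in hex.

→ t0 |da|e0|f8|a2|
→ t1 |e0|f8|da|a2|
→ t2 |a2|e0|f8|da|

RES = [ 0xa2  0xe0  0xf8  0xda ]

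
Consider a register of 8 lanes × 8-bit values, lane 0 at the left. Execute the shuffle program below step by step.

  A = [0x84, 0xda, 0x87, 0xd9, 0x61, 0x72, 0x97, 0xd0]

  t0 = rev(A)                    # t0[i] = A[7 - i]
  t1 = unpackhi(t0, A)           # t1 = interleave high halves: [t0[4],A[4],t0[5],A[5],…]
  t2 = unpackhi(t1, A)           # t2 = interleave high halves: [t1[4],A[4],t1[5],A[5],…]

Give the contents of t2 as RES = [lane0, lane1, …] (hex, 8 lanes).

  t0: d0 97 72 61 d9 87 da 84
  t1: d9 61 87 72 da 97 84 d0
  t2: da 61 97 72 84 97 d0 d0

RES = [ 0xda  0x61  0x97  0x72  0x84  0x97  0xd0  0xd0 ]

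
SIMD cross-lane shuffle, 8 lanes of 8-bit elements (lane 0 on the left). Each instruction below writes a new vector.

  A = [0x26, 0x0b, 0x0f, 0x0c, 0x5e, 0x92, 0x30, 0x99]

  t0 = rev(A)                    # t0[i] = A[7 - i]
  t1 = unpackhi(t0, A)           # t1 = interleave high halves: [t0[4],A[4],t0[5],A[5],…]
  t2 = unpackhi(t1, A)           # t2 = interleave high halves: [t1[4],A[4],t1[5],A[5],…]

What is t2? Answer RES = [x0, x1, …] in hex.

  t0: 99 30 92 5e 0c 0f 0b 26
  t1: 0c 5e 0f 92 0b 30 26 99
  t2: 0b 5e 30 92 26 30 99 99

RES = [ 0x0b  0x5e  0x30  0x92  0x26  0x30  0x99  0x99 ]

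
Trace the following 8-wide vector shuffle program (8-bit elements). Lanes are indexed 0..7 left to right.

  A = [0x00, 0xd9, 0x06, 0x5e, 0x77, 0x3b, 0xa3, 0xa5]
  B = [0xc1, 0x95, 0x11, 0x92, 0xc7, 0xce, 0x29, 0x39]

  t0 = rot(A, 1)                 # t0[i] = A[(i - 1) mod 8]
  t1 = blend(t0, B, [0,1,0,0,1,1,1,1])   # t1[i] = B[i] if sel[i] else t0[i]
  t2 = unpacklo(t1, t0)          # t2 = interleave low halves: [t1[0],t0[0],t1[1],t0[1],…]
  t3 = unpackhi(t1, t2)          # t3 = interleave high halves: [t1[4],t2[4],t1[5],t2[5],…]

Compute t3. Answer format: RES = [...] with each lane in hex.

RES = [ 0xc7  0xd9  0xce  0xd9  0x29  0x06  0x39  0x06 ]

→ t0 |a5|00|d9|06|5e|77|3b|a3|
→ t1 |a5|95|d9|06|c7|ce|29|39|
→ t2 |a5|a5|95|00|d9|d9|06|06|
→ t3 |c7|d9|ce|d9|29|06|39|06|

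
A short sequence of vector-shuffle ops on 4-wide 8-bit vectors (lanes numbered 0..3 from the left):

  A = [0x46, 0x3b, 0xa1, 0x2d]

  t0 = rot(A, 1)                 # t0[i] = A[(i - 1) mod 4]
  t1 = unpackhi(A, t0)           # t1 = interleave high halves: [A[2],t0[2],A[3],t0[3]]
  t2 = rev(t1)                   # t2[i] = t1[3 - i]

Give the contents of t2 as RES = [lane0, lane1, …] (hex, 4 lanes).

RES = [ 0xa1  0x2d  0x3b  0xa1 ]

→ t0 |2d|46|3b|a1|
→ t1 |a1|3b|2d|a1|
→ t2 |a1|2d|3b|a1|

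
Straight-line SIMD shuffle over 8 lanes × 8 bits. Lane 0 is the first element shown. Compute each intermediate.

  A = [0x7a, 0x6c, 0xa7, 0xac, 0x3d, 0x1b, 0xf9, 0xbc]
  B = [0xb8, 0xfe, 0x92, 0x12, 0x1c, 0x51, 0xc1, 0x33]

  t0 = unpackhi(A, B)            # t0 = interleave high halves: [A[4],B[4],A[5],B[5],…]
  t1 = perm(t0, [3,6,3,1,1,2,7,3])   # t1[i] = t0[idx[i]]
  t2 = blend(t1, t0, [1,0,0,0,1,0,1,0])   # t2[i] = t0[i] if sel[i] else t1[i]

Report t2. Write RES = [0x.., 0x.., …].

RES = [0x3d, 0xbc, 0x51, 0x1c, 0xf9, 0x1b, 0xbc, 0x51]

t0 = [0x3d, 0x1c, 0x1b, 0x51, 0xf9, 0xc1, 0xbc, 0x33]
t1 = [0x51, 0xbc, 0x51, 0x1c, 0x1c, 0x1b, 0x33, 0x51]
t2 = [0x3d, 0xbc, 0x51, 0x1c, 0xf9, 0x1b, 0xbc, 0x51]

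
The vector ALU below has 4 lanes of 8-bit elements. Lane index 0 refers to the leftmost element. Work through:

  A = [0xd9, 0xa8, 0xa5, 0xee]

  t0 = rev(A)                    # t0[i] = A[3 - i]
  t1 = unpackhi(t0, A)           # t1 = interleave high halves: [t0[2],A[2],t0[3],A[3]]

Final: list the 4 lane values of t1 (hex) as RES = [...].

  t0: ee a5 a8 d9
  t1: a8 a5 d9 ee

RES = [0xa8, 0xa5, 0xd9, 0xee]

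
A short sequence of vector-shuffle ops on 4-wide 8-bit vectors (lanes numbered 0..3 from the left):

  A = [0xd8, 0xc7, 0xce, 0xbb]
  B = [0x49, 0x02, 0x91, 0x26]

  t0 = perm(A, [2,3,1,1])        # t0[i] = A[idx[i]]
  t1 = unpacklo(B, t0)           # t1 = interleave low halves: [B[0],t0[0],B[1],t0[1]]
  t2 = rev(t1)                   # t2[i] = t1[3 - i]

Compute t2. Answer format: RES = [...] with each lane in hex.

t0 = [0xce, 0xbb, 0xc7, 0xc7]
t1 = [0x49, 0xce, 0x02, 0xbb]
t2 = [0xbb, 0x02, 0xce, 0x49]

RES = [ 0xbb  0x02  0xce  0x49 ]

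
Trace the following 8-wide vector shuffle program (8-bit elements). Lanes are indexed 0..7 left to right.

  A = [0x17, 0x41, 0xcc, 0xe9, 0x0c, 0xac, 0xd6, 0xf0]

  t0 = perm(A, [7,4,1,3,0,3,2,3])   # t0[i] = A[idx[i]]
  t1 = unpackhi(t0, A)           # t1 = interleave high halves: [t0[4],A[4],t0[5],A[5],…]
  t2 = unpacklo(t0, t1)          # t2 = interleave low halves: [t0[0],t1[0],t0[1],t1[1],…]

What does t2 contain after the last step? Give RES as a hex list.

RES = [0xf0, 0x17, 0x0c, 0x0c, 0x41, 0xe9, 0xe9, 0xac]

t0 = [0xf0, 0x0c, 0x41, 0xe9, 0x17, 0xe9, 0xcc, 0xe9]
t1 = [0x17, 0x0c, 0xe9, 0xac, 0xcc, 0xd6, 0xe9, 0xf0]
t2 = [0xf0, 0x17, 0x0c, 0x0c, 0x41, 0xe9, 0xe9, 0xac]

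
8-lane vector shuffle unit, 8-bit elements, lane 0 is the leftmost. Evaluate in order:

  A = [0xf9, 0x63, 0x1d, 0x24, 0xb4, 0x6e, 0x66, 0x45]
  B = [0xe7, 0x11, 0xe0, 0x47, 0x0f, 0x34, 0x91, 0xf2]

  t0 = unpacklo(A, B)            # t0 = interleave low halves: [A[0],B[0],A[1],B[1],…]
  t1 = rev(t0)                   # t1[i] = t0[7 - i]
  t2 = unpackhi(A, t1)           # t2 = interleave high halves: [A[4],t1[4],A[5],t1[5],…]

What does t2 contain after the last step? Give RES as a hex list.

  t0: f9 e7 63 11 1d e0 24 47
  t1: 47 24 e0 1d 11 63 e7 f9
  t2: b4 11 6e 63 66 e7 45 f9

RES = [0xb4, 0x11, 0x6e, 0x63, 0x66, 0xe7, 0x45, 0xf9]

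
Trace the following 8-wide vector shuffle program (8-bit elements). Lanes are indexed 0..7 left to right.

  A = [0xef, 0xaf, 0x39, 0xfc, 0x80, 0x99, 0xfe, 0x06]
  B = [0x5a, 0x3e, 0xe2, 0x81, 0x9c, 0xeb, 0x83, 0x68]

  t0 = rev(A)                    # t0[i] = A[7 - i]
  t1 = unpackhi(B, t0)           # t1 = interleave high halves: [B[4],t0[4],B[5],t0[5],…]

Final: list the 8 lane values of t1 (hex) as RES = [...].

RES = [0x9c, 0xfc, 0xeb, 0x39, 0x83, 0xaf, 0x68, 0xef]

t0 = [0x06, 0xfe, 0x99, 0x80, 0xfc, 0x39, 0xaf, 0xef]
t1 = [0x9c, 0xfc, 0xeb, 0x39, 0x83, 0xaf, 0x68, 0xef]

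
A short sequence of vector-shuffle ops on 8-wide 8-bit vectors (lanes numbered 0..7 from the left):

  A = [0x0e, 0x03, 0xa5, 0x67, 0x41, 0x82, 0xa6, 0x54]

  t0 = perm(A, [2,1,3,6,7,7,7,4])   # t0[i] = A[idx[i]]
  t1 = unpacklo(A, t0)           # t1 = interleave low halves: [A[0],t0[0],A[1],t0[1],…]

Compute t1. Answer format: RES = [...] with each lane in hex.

RES = [0x0e, 0xa5, 0x03, 0x03, 0xa5, 0x67, 0x67, 0xa6]

  t0: a5 03 67 a6 54 54 54 41
  t1: 0e a5 03 03 a5 67 67 a6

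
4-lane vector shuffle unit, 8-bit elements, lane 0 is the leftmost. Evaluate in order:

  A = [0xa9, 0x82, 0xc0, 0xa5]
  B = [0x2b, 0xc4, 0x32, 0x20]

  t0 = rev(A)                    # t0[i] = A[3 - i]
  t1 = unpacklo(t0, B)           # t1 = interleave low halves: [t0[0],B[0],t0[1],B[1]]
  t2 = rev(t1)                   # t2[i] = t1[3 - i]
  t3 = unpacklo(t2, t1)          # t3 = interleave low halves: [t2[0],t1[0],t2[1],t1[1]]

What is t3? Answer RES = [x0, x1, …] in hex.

  t0: a5 c0 82 a9
  t1: a5 2b c0 c4
  t2: c4 c0 2b a5
  t3: c4 a5 c0 2b

RES = [0xc4, 0xa5, 0xc0, 0x2b]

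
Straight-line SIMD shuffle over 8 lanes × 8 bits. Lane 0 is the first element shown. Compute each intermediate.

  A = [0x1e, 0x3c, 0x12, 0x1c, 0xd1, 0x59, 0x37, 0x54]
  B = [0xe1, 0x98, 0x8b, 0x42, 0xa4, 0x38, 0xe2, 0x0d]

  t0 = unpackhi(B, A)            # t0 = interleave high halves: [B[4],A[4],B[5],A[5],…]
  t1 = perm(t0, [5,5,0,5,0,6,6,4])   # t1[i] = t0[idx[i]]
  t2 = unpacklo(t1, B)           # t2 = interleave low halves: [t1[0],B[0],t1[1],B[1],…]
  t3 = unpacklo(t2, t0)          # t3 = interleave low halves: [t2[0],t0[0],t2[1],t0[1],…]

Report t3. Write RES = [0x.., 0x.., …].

RES = [0x37, 0xa4, 0xe1, 0xd1, 0x37, 0x38, 0x98, 0x59]

  t0: a4 d1 38 59 e2 37 0d 54
  t1: 37 37 a4 37 a4 0d 0d e2
  t2: 37 e1 37 98 a4 8b 37 42
  t3: 37 a4 e1 d1 37 38 98 59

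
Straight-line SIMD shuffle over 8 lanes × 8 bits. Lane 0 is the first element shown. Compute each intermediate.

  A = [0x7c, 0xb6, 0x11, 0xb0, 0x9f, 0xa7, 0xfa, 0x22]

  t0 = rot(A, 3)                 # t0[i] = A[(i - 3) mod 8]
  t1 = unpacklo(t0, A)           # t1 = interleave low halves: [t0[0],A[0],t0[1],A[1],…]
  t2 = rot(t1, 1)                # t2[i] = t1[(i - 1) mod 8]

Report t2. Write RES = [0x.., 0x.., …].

→ t0 |a7|fa|22|7c|b6|11|b0|9f|
→ t1 |a7|7c|fa|b6|22|11|7c|b0|
→ t2 |b0|a7|7c|fa|b6|22|11|7c|

RES = [ 0xb0  0xa7  0x7c  0xfa  0xb6  0x22  0x11  0x7c ]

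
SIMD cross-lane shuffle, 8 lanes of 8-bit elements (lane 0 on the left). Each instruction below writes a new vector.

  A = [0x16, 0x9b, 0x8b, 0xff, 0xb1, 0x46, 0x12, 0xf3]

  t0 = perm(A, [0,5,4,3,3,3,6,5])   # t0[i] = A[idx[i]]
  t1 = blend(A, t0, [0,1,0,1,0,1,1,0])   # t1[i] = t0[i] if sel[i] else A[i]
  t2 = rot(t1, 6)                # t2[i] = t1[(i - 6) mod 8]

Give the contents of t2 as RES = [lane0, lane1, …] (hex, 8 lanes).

→ t0 |16|46|b1|ff|ff|ff|12|46|
→ t1 |16|46|8b|ff|b1|ff|12|f3|
→ t2 |8b|ff|b1|ff|12|f3|16|46|

RES = [0x8b, 0xff, 0xb1, 0xff, 0x12, 0xf3, 0x16, 0x46]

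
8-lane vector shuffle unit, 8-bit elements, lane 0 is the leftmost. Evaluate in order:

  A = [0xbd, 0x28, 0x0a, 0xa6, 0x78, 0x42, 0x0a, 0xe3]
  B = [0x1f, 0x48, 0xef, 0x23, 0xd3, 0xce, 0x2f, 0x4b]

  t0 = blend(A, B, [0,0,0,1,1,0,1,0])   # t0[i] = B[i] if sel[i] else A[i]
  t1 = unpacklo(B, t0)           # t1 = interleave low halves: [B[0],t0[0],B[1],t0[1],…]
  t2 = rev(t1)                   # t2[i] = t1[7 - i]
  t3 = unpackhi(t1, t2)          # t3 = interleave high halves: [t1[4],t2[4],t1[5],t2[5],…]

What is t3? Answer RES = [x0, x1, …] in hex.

t0 = [0xbd, 0x28, 0x0a, 0x23, 0xd3, 0x42, 0x2f, 0xe3]
t1 = [0x1f, 0xbd, 0x48, 0x28, 0xef, 0x0a, 0x23, 0x23]
t2 = [0x23, 0x23, 0x0a, 0xef, 0x28, 0x48, 0xbd, 0x1f]
t3 = [0xef, 0x28, 0x0a, 0x48, 0x23, 0xbd, 0x23, 0x1f]

RES = [0xef, 0x28, 0x0a, 0x48, 0x23, 0xbd, 0x23, 0x1f]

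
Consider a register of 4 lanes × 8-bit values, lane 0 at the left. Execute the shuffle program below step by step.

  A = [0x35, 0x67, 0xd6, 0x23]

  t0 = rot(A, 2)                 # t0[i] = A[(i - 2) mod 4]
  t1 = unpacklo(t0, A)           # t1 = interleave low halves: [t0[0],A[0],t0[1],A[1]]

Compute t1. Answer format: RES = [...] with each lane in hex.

RES = [ 0xd6  0x35  0x23  0x67 ]

  t0: d6 23 35 67
  t1: d6 35 23 67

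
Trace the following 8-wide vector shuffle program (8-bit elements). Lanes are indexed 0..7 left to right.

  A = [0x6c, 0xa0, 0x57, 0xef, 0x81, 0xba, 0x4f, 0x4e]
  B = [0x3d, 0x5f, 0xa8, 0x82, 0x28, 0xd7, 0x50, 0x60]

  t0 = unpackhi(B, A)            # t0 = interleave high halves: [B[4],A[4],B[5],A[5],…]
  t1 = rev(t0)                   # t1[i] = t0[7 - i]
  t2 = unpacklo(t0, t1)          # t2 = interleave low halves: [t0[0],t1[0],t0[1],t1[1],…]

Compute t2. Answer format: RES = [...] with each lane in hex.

RES = [ 0x28  0x4e  0x81  0x60  0xd7  0x4f  0xba  0x50 ]

  t0: 28 81 d7 ba 50 4f 60 4e
  t1: 4e 60 4f 50 ba d7 81 28
  t2: 28 4e 81 60 d7 4f ba 50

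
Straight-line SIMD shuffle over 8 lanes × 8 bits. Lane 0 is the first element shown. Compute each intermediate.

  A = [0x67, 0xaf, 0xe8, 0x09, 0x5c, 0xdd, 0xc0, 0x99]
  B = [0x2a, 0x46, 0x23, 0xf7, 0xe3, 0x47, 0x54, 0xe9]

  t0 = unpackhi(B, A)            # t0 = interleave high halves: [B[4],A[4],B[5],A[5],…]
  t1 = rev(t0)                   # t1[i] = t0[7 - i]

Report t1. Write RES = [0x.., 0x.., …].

RES = [ 0x99  0xe9  0xc0  0x54  0xdd  0x47  0x5c  0xe3 ]

  t0: e3 5c 47 dd 54 c0 e9 99
  t1: 99 e9 c0 54 dd 47 5c e3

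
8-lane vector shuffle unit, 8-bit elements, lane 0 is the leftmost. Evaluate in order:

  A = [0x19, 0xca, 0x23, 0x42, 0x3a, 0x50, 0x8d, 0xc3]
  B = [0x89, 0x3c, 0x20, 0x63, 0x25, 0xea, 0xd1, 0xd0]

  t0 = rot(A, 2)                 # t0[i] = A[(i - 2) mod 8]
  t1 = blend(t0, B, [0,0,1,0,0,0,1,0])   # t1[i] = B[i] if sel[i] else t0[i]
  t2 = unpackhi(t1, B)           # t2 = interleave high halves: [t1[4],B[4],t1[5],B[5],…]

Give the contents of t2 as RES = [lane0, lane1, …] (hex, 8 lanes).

RES = [0x23, 0x25, 0x42, 0xea, 0xd1, 0xd1, 0x50, 0xd0]

  t0: 8d c3 19 ca 23 42 3a 50
  t1: 8d c3 20 ca 23 42 d1 50
  t2: 23 25 42 ea d1 d1 50 d0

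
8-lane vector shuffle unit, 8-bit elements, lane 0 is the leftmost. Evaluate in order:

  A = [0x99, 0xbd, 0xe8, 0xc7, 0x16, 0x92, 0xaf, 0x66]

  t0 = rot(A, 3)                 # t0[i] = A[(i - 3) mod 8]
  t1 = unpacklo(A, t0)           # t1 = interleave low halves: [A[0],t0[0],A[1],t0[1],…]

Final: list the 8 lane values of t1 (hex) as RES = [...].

RES = [ 0x99  0x92  0xbd  0xaf  0xe8  0x66  0xc7  0x99 ]

  t0: 92 af 66 99 bd e8 c7 16
  t1: 99 92 bd af e8 66 c7 99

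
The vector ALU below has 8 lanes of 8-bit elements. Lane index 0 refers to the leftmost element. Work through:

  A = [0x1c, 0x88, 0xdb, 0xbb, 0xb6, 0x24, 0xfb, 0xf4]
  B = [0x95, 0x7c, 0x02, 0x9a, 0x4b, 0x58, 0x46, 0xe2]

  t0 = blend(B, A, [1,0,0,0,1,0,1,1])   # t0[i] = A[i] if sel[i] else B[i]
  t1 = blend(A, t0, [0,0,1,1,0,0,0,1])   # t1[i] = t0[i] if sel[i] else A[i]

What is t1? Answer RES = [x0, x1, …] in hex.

t0 = [0x1c, 0x7c, 0x02, 0x9a, 0xb6, 0x58, 0xfb, 0xf4]
t1 = [0x1c, 0x88, 0x02, 0x9a, 0xb6, 0x24, 0xfb, 0xf4]

RES = [0x1c, 0x88, 0x02, 0x9a, 0xb6, 0x24, 0xfb, 0xf4]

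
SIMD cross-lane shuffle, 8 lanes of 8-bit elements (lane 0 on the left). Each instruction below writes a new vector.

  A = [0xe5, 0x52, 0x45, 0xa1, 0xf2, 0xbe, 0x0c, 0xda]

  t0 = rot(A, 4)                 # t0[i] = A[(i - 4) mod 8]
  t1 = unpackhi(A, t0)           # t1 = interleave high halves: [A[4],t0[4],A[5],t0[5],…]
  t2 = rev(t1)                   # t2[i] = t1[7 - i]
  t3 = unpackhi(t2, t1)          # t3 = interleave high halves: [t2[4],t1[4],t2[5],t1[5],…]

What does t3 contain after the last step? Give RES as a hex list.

RES = [ 0x52  0x0c  0xbe  0x45  0xe5  0xda  0xf2  0xa1 ]

t0 = [0xf2, 0xbe, 0x0c, 0xda, 0xe5, 0x52, 0x45, 0xa1]
t1 = [0xf2, 0xe5, 0xbe, 0x52, 0x0c, 0x45, 0xda, 0xa1]
t2 = [0xa1, 0xda, 0x45, 0x0c, 0x52, 0xbe, 0xe5, 0xf2]
t3 = [0x52, 0x0c, 0xbe, 0x45, 0xe5, 0xda, 0xf2, 0xa1]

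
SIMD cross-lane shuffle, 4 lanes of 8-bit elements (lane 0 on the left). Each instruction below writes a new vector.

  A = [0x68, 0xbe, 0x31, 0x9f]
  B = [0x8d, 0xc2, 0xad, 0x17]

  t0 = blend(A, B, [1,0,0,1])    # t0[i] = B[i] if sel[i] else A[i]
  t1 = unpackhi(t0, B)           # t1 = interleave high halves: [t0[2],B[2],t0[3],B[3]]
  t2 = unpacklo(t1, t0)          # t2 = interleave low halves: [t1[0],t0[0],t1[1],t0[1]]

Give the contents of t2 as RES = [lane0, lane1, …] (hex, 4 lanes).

RES = [ 0x31  0x8d  0xad  0xbe ]

→ t0 |8d|be|31|17|
→ t1 |31|ad|17|17|
→ t2 |31|8d|ad|be|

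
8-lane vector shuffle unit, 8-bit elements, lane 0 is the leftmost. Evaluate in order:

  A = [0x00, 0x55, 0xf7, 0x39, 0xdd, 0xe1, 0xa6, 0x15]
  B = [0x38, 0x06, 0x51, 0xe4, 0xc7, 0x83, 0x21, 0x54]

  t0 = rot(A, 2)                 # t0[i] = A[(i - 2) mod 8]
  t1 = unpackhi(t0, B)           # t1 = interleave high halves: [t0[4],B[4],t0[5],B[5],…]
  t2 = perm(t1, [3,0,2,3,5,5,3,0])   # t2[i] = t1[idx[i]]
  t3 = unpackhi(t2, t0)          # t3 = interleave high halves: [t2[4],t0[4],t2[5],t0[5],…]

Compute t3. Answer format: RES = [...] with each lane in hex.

RES = [0x21, 0xf7, 0x21, 0x39, 0x83, 0xdd, 0xf7, 0xe1]

  t0: a6 15 00 55 f7 39 dd e1
  t1: f7 c7 39 83 dd 21 e1 54
  t2: 83 f7 39 83 21 21 83 f7
  t3: 21 f7 21 39 83 dd f7 e1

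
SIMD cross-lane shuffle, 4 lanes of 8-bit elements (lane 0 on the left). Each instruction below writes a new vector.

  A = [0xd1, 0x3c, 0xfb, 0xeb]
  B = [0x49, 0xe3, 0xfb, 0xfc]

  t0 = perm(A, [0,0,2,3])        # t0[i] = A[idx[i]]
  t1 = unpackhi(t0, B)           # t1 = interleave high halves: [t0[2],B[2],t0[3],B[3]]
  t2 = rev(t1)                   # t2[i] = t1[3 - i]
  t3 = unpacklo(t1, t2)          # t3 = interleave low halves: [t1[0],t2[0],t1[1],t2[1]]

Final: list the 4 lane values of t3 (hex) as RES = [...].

RES = [ 0xfb  0xfc  0xfb  0xeb ]

→ t0 |d1|d1|fb|eb|
→ t1 |fb|fb|eb|fc|
→ t2 |fc|eb|fb|fb|
→ t3 |fb|fc|fb|eb|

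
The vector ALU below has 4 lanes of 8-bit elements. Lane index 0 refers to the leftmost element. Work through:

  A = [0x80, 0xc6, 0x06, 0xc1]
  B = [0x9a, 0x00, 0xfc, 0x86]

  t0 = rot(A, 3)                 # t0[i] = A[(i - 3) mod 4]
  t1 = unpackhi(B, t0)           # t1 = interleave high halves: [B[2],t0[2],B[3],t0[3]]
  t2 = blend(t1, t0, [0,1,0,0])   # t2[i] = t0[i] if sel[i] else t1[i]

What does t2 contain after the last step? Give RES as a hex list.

RES = [ 0xfc  0x06  0x86  0x80 ]

  t0: c6 06 c1 80
  t1: fc c1 86 80
  t2: fc 06 86 80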